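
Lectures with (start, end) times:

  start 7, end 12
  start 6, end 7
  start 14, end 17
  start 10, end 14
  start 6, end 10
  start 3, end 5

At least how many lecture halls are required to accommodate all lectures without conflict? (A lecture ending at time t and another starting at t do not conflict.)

2

Events (time:±→running): 3:+→1 5:-→0 6:+→1 6:+→2 … peak 2.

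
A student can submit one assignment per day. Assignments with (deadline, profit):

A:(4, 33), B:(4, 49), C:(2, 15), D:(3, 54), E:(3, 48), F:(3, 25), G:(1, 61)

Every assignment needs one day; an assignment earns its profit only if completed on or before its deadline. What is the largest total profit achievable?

Take jobs in profit order; each goes to the latest open slot no later than its deadline.
Profit order: G=61 D=54 B=49 E=48 A=33 F=25 C=15
Assign: G→slot 1, D→slot 3, B→slot 4, E→slot 2, A skipped, F skipped, C skipped.
Slots: [1:G] [2:E] [3:D] [4:B]
Profit = 61 + 48 + 54 + 49 = 212

212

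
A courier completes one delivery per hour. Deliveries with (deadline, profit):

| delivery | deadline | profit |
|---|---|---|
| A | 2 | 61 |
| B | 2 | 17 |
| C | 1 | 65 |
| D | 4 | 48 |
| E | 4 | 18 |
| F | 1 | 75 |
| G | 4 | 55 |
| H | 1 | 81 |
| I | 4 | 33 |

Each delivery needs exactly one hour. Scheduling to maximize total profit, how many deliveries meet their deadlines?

Profit order: H=81 F=75 C=65 A=61 G=55 D=48 I=33 E=18 B=17
Assign: H→slot 1, F skipped, C skipped, A→slot 2, G→slot 4, D→slot 3, I skipped, E skipped, B skipped.
Slots: [1:H] [2:A] [3:D] [4:G]
4 of 9 scheduled.

4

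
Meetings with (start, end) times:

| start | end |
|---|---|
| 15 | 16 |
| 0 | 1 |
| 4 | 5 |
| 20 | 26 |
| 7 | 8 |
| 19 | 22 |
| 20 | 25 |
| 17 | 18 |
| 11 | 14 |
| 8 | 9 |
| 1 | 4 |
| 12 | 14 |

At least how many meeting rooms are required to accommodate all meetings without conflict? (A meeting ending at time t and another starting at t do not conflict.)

Count concurrent intervals with a sweep; the peak is the room count.
Events (time:±→running): 0:+→1 1:-→0 1:+→1 4:-→0 4:+→1 5:-→0 7:+→1 8:-→0 8:+→1 9:-→0 11:+→1 12:+→2 14:-→1 14:-→0 15:+→1 16:-→0 17:+→1 18:-→0 19:+→1 20:+→2 20:+→3 … peak 3.

3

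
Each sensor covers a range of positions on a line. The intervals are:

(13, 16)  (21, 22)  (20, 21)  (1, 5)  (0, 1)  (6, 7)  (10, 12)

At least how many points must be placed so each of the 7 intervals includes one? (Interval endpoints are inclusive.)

Sorted: [0,1] [1,5] [6,7] [10,12] [13,16] [20,21] [21,22]
{[0,1],[1,5]} hit by 1; {[6,7]} hit by 7; {[10,12]} hit by 12; {[13,16]} hit by 16; {[20,21],[21,22]} hit by 21.
Points: 1, 7, 12, 16, 21 (5 total).

5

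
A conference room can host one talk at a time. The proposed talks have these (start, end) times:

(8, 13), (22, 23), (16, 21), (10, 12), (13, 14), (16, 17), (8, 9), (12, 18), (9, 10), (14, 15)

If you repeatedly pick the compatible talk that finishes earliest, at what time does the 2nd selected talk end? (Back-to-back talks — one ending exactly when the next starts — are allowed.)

Sort by end time and greedily take each interval whose start is ≥ the last chosen end.
By end time: (8,9), (9,10), (10,12), (8,13), (13,14), (14,15), (16,17), (12,18), (16,21), (22,23).
Pick (8,9); next start ≥ 9 → (9,10); next start ≥ 10 → (10,12); next start ≥ 12 → (13,14); next start ≥ 14 → (14,15); next start ≥ 15 → (16,17); next start ≥ 17 → (22,23).
Selected: (8,9) (9,10) (10,12) (13,14) (14,15) (16,17) (22,23)

10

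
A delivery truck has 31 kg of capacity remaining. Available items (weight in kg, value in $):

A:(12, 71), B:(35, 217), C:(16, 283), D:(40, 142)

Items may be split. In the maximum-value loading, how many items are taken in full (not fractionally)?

Greedy by value/weight ratio, highest first.
Ratios (sorted): C 17.69, B 6.20, A 5.92, D 3.55
take C (16 @ 283); take 15/35 of B → 93.00. Capacity used 31/31.
1 item(s) taken whole; one partial (take 15/35 of B).

1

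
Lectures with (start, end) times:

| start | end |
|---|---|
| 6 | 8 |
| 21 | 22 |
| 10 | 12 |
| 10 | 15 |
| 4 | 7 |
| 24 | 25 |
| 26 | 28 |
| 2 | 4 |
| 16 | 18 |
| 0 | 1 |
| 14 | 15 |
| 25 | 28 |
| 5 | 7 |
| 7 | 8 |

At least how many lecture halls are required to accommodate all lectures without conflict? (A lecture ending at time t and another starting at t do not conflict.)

3

The answer is the maximum number of intervals overlapping at any instant.
starts: [0, 2, 4, 5, 6, 7, 10, 10, 14, 16, 21, 24, 25, 26]
ends:   [1, 4, 7, 7, 8, 8, 12, 15, 15, 18, 22, 25, 28, 28]
s0→1 e1→0 s2→1 e4→0 s4→1 s5→2 s6→3  — peak 3.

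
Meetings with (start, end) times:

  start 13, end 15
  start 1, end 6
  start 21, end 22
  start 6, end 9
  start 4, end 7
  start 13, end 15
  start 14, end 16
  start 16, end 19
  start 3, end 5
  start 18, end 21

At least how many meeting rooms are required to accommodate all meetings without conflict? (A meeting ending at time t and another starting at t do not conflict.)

Events (time:±→running): 1:+→1 3:+→2 4:+→3 … peak 3.

3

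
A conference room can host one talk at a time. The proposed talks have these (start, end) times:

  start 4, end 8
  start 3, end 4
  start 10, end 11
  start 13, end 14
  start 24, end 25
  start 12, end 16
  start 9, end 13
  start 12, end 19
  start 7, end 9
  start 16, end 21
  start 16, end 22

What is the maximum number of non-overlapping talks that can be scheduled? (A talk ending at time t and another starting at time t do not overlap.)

Sort by end time and greedily take each interval whose start is ≥ the last chosen end.
By end time: (3,4), (4,8), (7,9), (10,11), (9,13), (13,14), (12,16), (12,19), (16,21), (16,22), (24,25).
Pick (3,4); next start ≥ 4 → (4,8); next start ≥ 8 → (10,11); next start ≥ 11 → (13,14); next start ≥ 14 → (16,21); next start ≥ 21 → (24,25).
Selected 6 talks.

6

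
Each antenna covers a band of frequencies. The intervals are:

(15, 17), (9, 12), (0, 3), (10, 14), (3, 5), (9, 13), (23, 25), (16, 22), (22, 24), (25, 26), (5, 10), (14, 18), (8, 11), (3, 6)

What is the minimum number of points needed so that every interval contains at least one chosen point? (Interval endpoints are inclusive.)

5

Process intervals by earliest right end; each time one isn't hit yet, stab at its right endpoint.
Sorted: [0,3] [3,5] [3,6] [5,10] [8,11] [9,12] [9,13] [10,14] [15,17] [14,18] [16,22] [22,24] [23,25] [25,26]
{[0,3],[3,5],[3,6]} hit by 3; {[5,10],[8,11],[9,12],[9,13],[10,14]} hit by 10; {[15,17],[14,18],[16,22]} hit by 17; {[22,24],[23,25]} hit by 24; {[25,26]} hit by 26.
Points: 3, 10, 17, 24, 26 (5 total).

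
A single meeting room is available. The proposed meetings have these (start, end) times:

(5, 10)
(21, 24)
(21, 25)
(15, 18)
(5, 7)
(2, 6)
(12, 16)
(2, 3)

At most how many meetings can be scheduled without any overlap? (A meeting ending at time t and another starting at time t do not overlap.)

Order by finish time; keep every interval that doesn't clash with the previous kept one.
Sorted by end: (2,3)  (2,6)  (5,7)  (5,10)  (12,16)  (15,18)  (21,24)  (21,25)
take (2,3); take (5,7); skip (5,10); take (12,16); take (21,24).
Selected 4 meetings.

4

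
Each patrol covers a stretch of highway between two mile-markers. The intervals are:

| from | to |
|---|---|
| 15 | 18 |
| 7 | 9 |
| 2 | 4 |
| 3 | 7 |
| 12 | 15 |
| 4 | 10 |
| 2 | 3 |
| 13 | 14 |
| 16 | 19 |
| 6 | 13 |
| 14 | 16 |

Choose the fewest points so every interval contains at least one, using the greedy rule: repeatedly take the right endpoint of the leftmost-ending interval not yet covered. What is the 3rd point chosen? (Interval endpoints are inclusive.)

14

Process intervals by earliest right end; each time one isn't hit yet, stab at its right endpoint.
Sorted: [2,3] [2,4] [3,7] [7,9] [4,10] [6,13] [13,14] [12,15] [14,16] [15,18] [16,19]
{[2,3],[2,4],[3,7]} hit by 3; {[7,9],[4,10],[6,13]} hit by 9; {[13,14],[12,15],[14,16]} hit by 14; {[15,18],[16,19]} hit by 18.
Points: 3, 9, 14, 18 (4 total).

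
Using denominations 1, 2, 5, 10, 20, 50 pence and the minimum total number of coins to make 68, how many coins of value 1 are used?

1

Use the largest denomination that fits, subtract, and repeat.
68 = 1×50 + 1×10 + 1×5 + 1×2 + 1×1
Count of 1: 1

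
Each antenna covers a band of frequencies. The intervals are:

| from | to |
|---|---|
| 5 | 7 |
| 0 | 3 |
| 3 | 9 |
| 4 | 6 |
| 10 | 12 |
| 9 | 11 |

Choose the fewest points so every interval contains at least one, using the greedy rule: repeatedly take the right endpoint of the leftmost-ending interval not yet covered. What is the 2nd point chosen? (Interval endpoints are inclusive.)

6

Sorted: [0,3] [4,6] [5,7] [3,9] [9,11] [10,12]
{[0,3]} hit by 3; {[4,6],[5,7],[3,9]} hit by 6; {[9,11],[10,12]} hit by 11.
Points: 3, 6, 11 (3 total).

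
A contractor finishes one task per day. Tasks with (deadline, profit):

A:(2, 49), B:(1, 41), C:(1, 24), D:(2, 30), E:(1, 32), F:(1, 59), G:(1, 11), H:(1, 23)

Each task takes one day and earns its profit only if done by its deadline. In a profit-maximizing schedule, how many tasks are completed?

Profit order: F=59 A=49 B=41 E=32 D=30 C=24 H=23 G=11
Assign: F→slot 1, A→slot 2, B skipped, E skipped, D skipped, C skipped, H skipped, G skipped.
Slots: [1:F] [2:A]
2 of 8 scheduled.

2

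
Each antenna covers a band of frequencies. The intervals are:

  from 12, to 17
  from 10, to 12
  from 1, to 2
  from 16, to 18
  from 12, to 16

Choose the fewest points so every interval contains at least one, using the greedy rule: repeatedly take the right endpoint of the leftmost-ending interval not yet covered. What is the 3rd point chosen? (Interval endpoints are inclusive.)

By right end: [1,2]  [10,12]  [12,16]  [12,17]  [16,18]
[1,2] uncovered → point at 2; [10,12] uncovered → point at 12; [16,18] uncovered → point at 18.
Points: 2, 12, 18 (3 total).

18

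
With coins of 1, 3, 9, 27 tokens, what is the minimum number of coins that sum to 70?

6

70 = 2×27 + 1×9 + 2×3 + 1×1
Total coins = 2 + 1 + 2 + 1 = 6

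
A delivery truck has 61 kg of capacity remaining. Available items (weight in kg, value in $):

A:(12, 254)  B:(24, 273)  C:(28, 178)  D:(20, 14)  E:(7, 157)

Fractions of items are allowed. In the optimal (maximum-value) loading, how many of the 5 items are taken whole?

Order: E (157/7=22.43) > A (254/12=21.17) > B (273/24=11.38) > C (178/28=6.36) > D (14/20=0.70)
Fill: take E (7 @ 157) → take A (12 @ 254) → take B (24 @ 273) → take 18/28 of C → 114.43; 61/61 used.
3 item(s) taken whole; one partial (take 18/28 of C).

3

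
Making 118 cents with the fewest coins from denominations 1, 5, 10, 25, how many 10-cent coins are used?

1

118 = 4×25 + 1×10 + 1×5 + 3×1
Count of 10: 1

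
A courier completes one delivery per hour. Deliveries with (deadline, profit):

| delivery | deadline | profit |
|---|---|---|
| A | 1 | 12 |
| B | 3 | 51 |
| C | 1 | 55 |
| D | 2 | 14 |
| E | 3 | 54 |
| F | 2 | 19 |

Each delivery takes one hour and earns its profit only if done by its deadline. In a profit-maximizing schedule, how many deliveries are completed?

3

Sort by profit descending; place each in the latest free slot ≤ its deadline.
Profit order: C=55 E=54 B=51 F=19 D=14 A=12
Assign: C→slot 1, E→slot 3, B→slot 2, F skipped, D skipped, A skipped.
Slots: [1:C] [2:B] [3:E]
3 of 6 scheduled.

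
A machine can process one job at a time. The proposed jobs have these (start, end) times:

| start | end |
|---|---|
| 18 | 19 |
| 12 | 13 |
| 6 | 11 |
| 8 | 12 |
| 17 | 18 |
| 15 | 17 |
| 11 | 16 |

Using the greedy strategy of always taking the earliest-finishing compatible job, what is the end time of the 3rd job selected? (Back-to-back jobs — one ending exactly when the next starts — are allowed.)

By end time: (6,11), (8,12), (12,13), (11,16), (15,17), (17,18), (18,19).
Pick (6,11); next start ≥ 11 → (12,13); next start ≥ 13 → (15,17); next start ≥ 17 → (17,18); next start ≥ 18 → (18,19).
Selected: (6,11) (12,13) (15,17) (17,18) (18,19)

17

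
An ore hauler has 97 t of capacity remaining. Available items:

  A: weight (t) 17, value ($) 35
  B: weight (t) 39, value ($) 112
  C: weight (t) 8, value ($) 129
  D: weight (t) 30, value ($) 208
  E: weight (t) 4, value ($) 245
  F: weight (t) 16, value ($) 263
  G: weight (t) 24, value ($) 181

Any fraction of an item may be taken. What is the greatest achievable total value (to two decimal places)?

1069.08

Sort by value per unit weight and fill in that order.
Ratios (sorted): E 61.25, F 16.44, C 16.12, G 7.54, D 6.93, B 2.87, A 2.06
take E (4 @ 245); take F (16 @ 263); take C (8 @ 129); take G (24 @ 181); take D (30 @ 208); take 15/39 of B → 43.08. Capacity used 97/97.
Total value = 1069.08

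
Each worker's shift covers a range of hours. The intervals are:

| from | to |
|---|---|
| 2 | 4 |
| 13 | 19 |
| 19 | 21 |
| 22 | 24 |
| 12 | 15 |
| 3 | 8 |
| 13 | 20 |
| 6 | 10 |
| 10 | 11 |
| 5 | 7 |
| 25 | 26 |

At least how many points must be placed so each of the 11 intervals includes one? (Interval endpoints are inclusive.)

Sort by right endpoint; whenever an interval is uncovered, place a point at its right end.
By right end: [2,4]  [5,7]  [3,8]  [6,10]  [10,11]  [12,15]  [13,19]  [13,20]  [19,21]  [22,24]  [25,26]
[2,4] uncovered → point at 4; [5,7] uncovered → point at 7; [10,11] uncovered → point at 11; [12,15] uncovered → point at 15; [19,21] uncovered → point at 21; [22,24] uncovered → point at 24; [25,26] uncovered → point at 26.
Points: 4, 7, 11, 15, 21, 24, 26 (7 total).

7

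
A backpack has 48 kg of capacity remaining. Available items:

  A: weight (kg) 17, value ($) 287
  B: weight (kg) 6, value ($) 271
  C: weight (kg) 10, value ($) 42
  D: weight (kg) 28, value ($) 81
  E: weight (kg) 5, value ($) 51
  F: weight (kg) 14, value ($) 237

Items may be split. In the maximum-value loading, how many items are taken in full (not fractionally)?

4

Ratios (sorted): B 45.17, F 16.93, A 16.88, E 10.20, C 4.20, D 2.89
take B (6 @ 271); take F (14 @ 237); take A (17 @ 287); take E (5 @ 51); take 6/10 of C → 25.20. Capacity used 48/48.
4 item(s) taken whole; one partial (take 6/10 of C).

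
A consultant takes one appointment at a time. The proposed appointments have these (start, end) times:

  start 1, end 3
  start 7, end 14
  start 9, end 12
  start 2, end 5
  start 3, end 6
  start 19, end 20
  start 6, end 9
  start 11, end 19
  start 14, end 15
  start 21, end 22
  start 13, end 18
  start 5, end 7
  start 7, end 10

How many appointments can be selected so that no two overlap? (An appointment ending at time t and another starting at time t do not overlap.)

Order by finish time; keep every interval that doesn't clash with the previous kept one.
Sorted by end: (1,3)  (2,5)  (3,6)  (5,7)  (6,9)  (7,10)  (9,12)  (7,14)  (14,15)  (13,18)  (11,19)  (19,20)  (21,22)
take (1,3); skip (2,5); take (3,6); take (6,9); take (9,12); take (14,15); take (19,20); take (21,22).
Selected 7 appointments.

7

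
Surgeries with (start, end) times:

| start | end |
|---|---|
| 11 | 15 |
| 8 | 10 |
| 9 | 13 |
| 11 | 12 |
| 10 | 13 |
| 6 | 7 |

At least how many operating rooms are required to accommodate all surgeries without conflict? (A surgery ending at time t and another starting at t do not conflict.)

4

The answer is the maximum number of intervals overlapping at any instant.
Events (time:±→running): 6:+→1 7:-→0 8:+→1 9:+→2 10:-→1 10:+→2 11:+→3 11:+→4 … peak 4.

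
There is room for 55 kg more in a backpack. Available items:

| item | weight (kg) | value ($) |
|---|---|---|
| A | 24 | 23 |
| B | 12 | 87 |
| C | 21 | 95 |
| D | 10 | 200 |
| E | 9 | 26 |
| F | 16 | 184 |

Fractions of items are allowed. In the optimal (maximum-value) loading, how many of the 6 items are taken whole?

Ratios (sorted): D 20.00, F 11.50, B 7.25, C 4.52, E 2.89, A 0.96
take D (10 @ 200); take F (16 @ 184); take B (12 @ 87); take 17/21 of C → 76.90. Capacity used 55/55.
3 item(s) taken whole; one partial (take 17/21 of C).

3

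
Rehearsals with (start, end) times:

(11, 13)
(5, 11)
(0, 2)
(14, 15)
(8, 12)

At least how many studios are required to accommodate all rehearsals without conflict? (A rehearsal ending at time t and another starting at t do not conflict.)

The answer is the maximum number of intervals overlapping at any instant.
Events (time:±→running): 0:+→1 2:-→0 5:+→1 8:+→2 … peak 2.

2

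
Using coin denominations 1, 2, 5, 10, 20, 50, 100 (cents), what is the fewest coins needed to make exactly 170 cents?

170 = 1×100 + 1×50 + 1×20
Total coins = 1 + 1 + 1 = 3

3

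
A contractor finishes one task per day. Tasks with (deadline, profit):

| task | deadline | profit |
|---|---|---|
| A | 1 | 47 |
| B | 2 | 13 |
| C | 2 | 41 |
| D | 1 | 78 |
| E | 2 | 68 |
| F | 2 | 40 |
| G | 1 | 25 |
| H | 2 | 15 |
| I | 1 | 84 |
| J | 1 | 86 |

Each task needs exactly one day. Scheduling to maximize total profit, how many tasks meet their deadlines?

2

Take jobs in profit order; each goes to the latest open slot no later than its deadline.
Profit order: J=86 I=84 D=78 E=68 A=47 C=41 F=40 G=25 H=15 B=13
Assign: J→slot 1, I skipped, D skipped, E→slot 2, A skipped, C skipped, F skipped, G skipped, H skipped, B skipped.
Slots: [1:J] [2:E]
2 of 10 scheduled.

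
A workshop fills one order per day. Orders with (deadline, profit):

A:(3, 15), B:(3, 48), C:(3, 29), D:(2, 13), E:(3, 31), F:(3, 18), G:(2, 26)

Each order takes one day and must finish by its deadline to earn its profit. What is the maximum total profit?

Sort by profit descending; place each in the latest free slot ≤ its deadline.
Profit order: B=48 E=31 C=29 G=26 F=18 A=15 D=13
Assign: B→slot 3, E→slot 2, C→slot 1, G skipped, F skipped, A skipped, D skipped.
Slots: [1:C] [2:E] [3:B]
Profit = 29 + 31 + 48 = 108

108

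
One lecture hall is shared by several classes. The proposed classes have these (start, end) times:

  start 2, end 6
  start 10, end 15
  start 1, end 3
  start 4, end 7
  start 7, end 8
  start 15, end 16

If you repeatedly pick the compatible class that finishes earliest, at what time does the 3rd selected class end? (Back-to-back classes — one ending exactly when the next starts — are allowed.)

Order by finish time; keep every interval that doesn't clash with the previous kept one.
By end time: (1,3), (2,6), (4,7), (7,8), (10,15), (15,16).
Pick (1,3); next start ≥ 3 → (4,7); next start ≥ 7 → (7,8); next start ≥ 8 → (10,15); next start ≥ 15 → (15,16).
Selected: (1,3) (4,7) (7,8) (10,15) (15,16)

8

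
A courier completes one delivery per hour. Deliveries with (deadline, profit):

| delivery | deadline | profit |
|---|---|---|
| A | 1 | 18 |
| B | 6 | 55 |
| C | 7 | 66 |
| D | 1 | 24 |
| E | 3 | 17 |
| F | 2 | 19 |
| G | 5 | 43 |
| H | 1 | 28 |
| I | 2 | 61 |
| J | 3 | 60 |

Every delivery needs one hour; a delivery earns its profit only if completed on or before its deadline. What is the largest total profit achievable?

Profit order: C=66 I=61 J=60 B=55 G=43 H=28 D=24 F=19 A=18 E=17
Assign: C→slot 7, I→slot 2, J→slot 3, B→slot 6, G→slot 5, H→slot 1, D skipped, F skipped, A skipped, E skipped.
Slots: [1:H] [2:I] [3:J] [5:G] [6:B] [7:C]
Profit = 28 + 61 + 60 + 43 + 55 + 66 = 313

313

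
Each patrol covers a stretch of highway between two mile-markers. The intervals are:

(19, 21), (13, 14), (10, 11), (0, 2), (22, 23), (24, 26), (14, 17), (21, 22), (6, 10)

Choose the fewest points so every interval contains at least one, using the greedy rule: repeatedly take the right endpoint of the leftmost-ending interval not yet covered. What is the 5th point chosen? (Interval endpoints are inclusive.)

23

Sort by right endpoint; whenever an interval is uncovered, place a point at its right end.
Sorted: [0,2] [6,10] [10,11] [13,14] [14,17] [19,21] [21,22] [22,23] [24,26]
{[0,2]} hit by 2; {[6,10],[10,11]} hit by 10; {[13,14],[14,17]} hit by 14; {[19,21],[21,22]} hit by 21; {[22,23]} hit by 23; {[24,26]} hit by 26.
Points: 2, 10, 14, 21, 23, 26 (6 total).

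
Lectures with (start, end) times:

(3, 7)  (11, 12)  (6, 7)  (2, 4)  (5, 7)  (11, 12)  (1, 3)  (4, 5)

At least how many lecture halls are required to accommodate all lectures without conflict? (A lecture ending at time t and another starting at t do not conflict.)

3

starts: [1, 2, 3, 4, 5, 6, 11, 11]
ends:   [3, 4, 5, 7, 7, 7, 12, 12]
s1→1 s2→2 e3→1 s3→2 e4→1 s4→2 e5→1 s5→2 s6→3  — peak 3.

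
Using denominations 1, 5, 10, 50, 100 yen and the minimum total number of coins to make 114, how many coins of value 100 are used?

1

Use the largest denomination that fits, subtract, and repeat.
114 = 1×100 + 1×10 + 4×1
Count of 100: 1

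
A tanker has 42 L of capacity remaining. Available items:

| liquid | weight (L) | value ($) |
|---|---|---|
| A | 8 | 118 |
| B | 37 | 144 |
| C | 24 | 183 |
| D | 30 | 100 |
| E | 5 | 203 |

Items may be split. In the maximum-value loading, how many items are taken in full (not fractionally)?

Order: E (203/5=40.60) > A (118/8=14.75) > C (183/24=7.62) > B (144/37=3.89) > D (100/30=3.33)
Fill: take E (5 @ 203) → take A (8 @ 118) → take C (24 @ 183) → take 5/37 of B → 19.46; 42/42 used.
3 item(s) taken whole; one partial (take 5/37 of B).

3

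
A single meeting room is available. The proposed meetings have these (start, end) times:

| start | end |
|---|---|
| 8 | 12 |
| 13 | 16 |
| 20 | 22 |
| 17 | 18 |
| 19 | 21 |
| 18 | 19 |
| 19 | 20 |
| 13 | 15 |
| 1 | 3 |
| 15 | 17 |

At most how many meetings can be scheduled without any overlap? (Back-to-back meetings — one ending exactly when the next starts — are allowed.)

8

Order by finish time; keep every interval that doesn't clash with the previous kept one.
Sorted by end: (1,3)  (8,12)  (13,15)  (13,16)  (15,17)  (17,18)  (18,19)  (19,20)  (19,21)  (20,22)
take (1,3); take (8,12); take (13,15); take (15,17); take (17,18); take (18,19); take (19,20); take (20,22).
Selected 8 meetings.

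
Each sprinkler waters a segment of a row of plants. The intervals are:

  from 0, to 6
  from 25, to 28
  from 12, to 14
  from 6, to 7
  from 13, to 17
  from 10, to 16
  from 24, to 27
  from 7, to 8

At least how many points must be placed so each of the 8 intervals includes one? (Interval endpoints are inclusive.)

Process intervals by earliest right end; each time one isn't hit yet, stab at its right endpoint.
By right end: [0,6]  [6,7]  [7,8]  [12,14]  [10,16]  [13,17]  [24,27]  [25,28]
[0,6] uncovered → point at 6; [7,8] uncovered → point at 8; [12,14] uncovered → point at 14; [24,27] uncovered → point at 27.
Points: 6, 8, 14, 27 (4 total).

4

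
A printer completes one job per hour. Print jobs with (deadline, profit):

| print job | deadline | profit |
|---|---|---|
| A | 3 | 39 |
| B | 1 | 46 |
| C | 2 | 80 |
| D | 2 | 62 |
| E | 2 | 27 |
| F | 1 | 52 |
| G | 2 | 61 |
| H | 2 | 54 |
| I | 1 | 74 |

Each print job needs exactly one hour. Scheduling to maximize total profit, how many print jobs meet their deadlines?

By profit: C(d2,80), I(d1,74), D(d2,62), G(d2,61), H(d2,54), F(d1,52), B(d1,46), A(d3,39), E(d2,27)
C→slot 2; I→slot 1; D skipped; G skipped; H skipped; F skipped; B skipped; A→slot 3; E skipped.
3 of 9 scheduled.

3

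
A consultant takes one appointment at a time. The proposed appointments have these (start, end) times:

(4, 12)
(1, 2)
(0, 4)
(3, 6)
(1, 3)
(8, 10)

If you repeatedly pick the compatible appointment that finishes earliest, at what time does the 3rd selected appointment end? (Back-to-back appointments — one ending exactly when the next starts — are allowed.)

Sort by end time and greedily take each interval whose start is ≥ the last chosen end.
By end time: (1,2), (1,3), (0,4), (3,6), (8,10), (4,12).
Pick (1,2); next start ≥ 2 → (3,6); next start ≥ 6 → (8,10).
Selected: (1,2) (3,6) (8,10)

10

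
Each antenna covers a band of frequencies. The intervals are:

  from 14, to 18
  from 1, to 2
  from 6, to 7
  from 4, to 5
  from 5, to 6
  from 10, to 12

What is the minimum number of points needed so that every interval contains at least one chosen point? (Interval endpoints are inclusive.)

5

By right end: [1,2]  [4,5]  [5,6]  [6,7]  [10,12]  [14,18]
[1,2] uncovered → point at 2; [4,5] uncovered → point at 5; [6,7] uncovered → point at 7; [10,12] uncovered → point at 12; [14,18] uncovered → point at 18.
Points: 2, 5, 7, 12, 18 (5 total).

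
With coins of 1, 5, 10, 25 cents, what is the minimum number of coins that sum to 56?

4

Greedy: take as many of the largest coin as possible, then repeat with the remainder.
56 = 2×25 + 1×5 + 1×1
Total coins = 2 + 1 + 1 = 4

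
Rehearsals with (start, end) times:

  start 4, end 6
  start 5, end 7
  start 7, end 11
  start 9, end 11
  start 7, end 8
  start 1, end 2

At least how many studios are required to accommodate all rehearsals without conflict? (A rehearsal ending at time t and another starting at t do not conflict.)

2

The answer is the maximum number of intervals overlapping at any instant.
starts: [1, 4, 5, 7, 7, 9]
ends:   [2, 6, 7, 8, 11, 11]
s1→1 e2→0 s4→1 s5→2  — peak 2.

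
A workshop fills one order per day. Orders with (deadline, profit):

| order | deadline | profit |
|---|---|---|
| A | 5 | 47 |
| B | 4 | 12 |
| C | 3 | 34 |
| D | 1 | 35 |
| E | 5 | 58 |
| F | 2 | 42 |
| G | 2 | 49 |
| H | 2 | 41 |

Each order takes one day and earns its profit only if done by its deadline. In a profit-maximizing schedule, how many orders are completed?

5

Sort by profit descending; place each in the latest free slot ≤ its deadline.
Profit order: E=58 G=49 A=47 F=42 H=41 D=35 C=34 B=12
Assign: E→slot 5, G→slot 2, A→slot 4, F→slot 1, H skipped, D skipped, C→slot 3, B skipped.
Slots: [1:F] [2:G] [3:C] [4:A] [5:E]
5 of 8 scheduled.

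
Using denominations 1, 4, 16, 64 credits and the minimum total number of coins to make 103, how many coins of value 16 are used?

2

103 − 1×64→39 − 2×16→7 − 1×4→3 − 3×1→0
Count of 16: 2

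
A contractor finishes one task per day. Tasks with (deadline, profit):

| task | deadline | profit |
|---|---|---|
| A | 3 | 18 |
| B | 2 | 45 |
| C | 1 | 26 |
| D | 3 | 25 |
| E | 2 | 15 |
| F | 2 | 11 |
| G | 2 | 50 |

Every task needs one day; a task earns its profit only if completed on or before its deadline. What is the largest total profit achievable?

Profit order: G=50 B=45 C=26 D=25 A=18 E=15 F=11
Assign: G→slot 2, B→slot 1, C skipped, D→slot 3, A skipped, E skipped, F skipped.
Slots: [1:B] [2:G] [3:D]
Profit = 45 + 50 + 25 = 120

120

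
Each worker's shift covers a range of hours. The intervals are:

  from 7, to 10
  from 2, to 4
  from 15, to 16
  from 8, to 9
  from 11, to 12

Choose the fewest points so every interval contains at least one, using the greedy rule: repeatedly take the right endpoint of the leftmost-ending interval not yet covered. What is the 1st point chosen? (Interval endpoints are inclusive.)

Sort by right endpoint; whenever an interval is uncovered, place a point at its right end.
Sorted: [2,4] [8,9] [7,10] [11,12] [15,16]
{[2,4]} hit by 4; {[8,9],[7,10]} hit by 9; {[11,12]} hit by 12; {[15,16]} hit by 16.
Points: 4, 9, 12, 16 (4 total).

4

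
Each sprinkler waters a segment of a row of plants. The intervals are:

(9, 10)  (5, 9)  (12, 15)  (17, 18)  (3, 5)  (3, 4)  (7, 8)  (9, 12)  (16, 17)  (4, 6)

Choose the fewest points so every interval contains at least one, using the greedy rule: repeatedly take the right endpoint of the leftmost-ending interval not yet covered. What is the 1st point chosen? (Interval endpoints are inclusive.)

4

Sort by right endpoint; whenever an interval is uncovered, place a point at its right end.
Sorted: [3,4] [3,5] [4,6] [7,8] [5,9] [9,10] [9,12] [12,15] [16,17] [17,18]
{[3,4],[3,5],[4,6]} hit by 4; {[7,8],[5,9]} hit by 8; {[9,10],[9,12]} hit by 10; {[12,15]} hit by 15; {[16,17],[17,18]} hit by 17.
Points: 4, 8, 10, 15, 17 (5 total).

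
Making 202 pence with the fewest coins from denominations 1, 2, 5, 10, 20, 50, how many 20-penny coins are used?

0

Greedy: take as many of the largest coin as possible, then repeat with the remainder.
202 = 4×50 + 1×2
Count of 20: 0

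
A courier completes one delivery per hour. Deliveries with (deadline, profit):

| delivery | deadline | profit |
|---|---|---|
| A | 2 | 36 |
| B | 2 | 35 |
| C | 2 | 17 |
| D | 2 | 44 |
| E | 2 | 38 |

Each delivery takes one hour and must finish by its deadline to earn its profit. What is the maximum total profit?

By profit: D(d2,44), E(d2,38), A(d2,36), B(d2,35), C(d2,17)
D→slot 2; E→slot 1; A skipped; B skipped; C skipped.
Profit = 38 + 44 = 82

82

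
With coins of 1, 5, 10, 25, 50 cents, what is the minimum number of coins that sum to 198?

9

Greedy: take as many of the largest coin as possible, then repeat with the remainder.
198 − 3×50→48 − 1×25→23 − 2×10→3 − 3×1→0
Total coins = 3 + 1 + 2 + 3 = 9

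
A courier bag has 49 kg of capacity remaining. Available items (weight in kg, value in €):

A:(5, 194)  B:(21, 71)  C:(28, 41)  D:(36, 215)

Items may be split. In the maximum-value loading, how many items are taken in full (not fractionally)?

Greedy by value/weight ratio, highest first.
Ratios (sorted): A 38.80, D 5.97, B 3.38, C 1.46
take A (5 @ 194); take D (36 @ 215); take 8/21 of B → 27.05. Capacity used 49/49.
2 item(s) taken whole; one partial (take 8/21 of B).

2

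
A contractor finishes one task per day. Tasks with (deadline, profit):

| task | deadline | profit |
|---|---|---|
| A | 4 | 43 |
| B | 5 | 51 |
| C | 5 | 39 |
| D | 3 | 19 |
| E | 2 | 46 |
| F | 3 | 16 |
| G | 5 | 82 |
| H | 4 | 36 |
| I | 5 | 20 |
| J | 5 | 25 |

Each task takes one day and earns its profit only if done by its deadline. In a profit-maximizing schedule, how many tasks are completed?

Take jobs in profit order; each goes to the latest open slot no later than its deadline.
Profit order: G=82 B=51 E=46 A=43 C=39 H=36 J=25 I=20 D=19 F=16
Assign: G→slot 5, B→slot 4, E→slot 2, A→slot 3, C→slot 1, H skipped, J skipped, I skipped, D skipped, F skipped.
Slots: [1:C] [2:E] [3:A] [4:B] [5:G]
5 of 10 scheduled.

5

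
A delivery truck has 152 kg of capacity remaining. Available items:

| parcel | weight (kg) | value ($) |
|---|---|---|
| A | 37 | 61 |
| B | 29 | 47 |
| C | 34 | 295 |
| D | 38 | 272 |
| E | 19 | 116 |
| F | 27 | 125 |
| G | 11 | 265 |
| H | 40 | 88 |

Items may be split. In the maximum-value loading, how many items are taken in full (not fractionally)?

Greedy by value/weight ratio, highest first.
Ratios (sorted): G 24.09, C 8.68, D 7.16, E 6.11, F 4.63, H 2.20, A 1.65, B 1.62
take G (11 @ 265); take C (34 @ 295); take D (38 @ 272); take E (19 @ 116); take F (27 @ 125); take 23/40 of H → 50.60. Capacity used 152/152.
5 item(s) taken whole; one partial (take 23/40 of H).

5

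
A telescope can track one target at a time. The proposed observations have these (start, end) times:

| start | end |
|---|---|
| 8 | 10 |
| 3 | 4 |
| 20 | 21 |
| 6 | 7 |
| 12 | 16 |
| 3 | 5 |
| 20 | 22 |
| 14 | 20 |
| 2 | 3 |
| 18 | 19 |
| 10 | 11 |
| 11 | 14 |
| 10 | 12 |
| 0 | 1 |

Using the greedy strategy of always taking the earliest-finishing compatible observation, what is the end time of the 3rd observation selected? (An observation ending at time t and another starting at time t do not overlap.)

Order by finish time; keep every interval that doesn't clash with the previous kept one.
Sorted by end: (0,1)  (2,3)  (3,4)  (3,5)  (6,7)  (8,10)  (10,11)  (10,12)  (11,14)  (12,16)  (18,19)  (14,20)  (20,21)  (20,22)
take (0,1); take (2,3); take (3,4); take (6,7); take (8,10); take (10,11); take (11,14); take (18,19); skip (14,20); take (20,21); skip (20,22).
Selected: (0,1) (2,3) (3,4) (6,7) (8,10) (10,11) (11,14) (18,19) (20,21)

4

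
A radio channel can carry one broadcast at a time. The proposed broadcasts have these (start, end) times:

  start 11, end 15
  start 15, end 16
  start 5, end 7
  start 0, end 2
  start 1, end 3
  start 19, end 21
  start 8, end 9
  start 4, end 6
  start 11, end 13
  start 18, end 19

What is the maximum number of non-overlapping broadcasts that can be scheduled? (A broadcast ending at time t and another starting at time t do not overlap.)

By end time: (0,2), (1,3), (4,6), (5,7), (8,9), (11,13), (11,15), (15,16), (18,19), (19,21).
Pick (0,2); next start ≥ 2 → (4,6); next start ≥ 6 → (8,9); next start ≥ 9 → (11,13); next start ≥ 13 → (15,16); next start ≥ 16 → (18,19); next start ≥ 19 → (19,21).
Selected 7 broadcasts.

7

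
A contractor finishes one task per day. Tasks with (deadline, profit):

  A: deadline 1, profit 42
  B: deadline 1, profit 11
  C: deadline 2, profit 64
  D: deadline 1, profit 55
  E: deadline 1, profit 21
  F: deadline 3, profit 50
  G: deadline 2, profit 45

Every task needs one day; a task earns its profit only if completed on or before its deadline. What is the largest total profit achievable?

169

Profit order: C=64 D=55 F=50 G=45 A=42 E=21 B=11
Assign: C→slot 2, D→slot 1, F→slot 3, G skipped, A skipped, E skipped, B skipped.
Slots: [1:D] [2:C] [3:F]
Profit = 55 + 64 + 50 = 169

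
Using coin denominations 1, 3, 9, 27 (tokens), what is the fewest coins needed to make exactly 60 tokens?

60 − 2×27→6 − 2×3→0
Total coins = 2 + 2 = 4

4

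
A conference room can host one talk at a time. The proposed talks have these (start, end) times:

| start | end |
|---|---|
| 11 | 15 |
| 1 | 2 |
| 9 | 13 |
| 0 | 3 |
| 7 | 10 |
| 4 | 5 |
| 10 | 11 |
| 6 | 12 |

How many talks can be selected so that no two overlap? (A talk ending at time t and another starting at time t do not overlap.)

Greedy by earliest finish: after sorting by end time, pick each interval compatible with the last pick.
By end time: (1,2), (0,3), (4,5), (7,10), (10,11), (6,12), (9,13), (11,15).
Pick (1,2); next start ≥ 2 → (4,5); next start ≥ 5 → (7,10); next start ≥ 10 → (10,11); next start ≥ 11 → (11,15).
Selected 5 talks.

5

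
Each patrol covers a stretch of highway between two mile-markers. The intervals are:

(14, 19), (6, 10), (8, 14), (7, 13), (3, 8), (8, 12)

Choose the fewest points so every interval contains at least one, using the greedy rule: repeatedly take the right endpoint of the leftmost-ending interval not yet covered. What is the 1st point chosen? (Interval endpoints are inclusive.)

8

By right end: [3,8]  [6,10]  [8,12]  [7,13]  [8,14]  [14,19]
[3,8] uncovered → point at 8; [14,19] uncovered → point at 19.
Points: 8, 19 (2 total).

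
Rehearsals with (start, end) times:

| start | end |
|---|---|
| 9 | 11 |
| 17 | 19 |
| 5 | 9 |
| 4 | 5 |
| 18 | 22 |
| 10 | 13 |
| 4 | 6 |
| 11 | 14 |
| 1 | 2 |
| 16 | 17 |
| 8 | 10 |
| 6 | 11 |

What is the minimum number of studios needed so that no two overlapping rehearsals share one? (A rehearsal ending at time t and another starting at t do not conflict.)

The answer is the maximum number of intervals overlapping at any instant.
starts: [1, 4, 4, 5, 6, 8, 9, 10, 11, 16, 17, 18]
ends:   [2, 5, 6, 9, 10, 11, 11, 13, 14, 17, 19, 22]
s1→1 e2→0 s4→1 s4→2 e5→1 s5→2 e6→1 s6→2 s8→3  — peak 3.

3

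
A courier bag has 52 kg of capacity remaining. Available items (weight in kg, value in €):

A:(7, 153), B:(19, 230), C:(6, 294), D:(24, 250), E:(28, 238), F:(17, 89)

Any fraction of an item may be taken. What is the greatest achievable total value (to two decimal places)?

885.33

Sort by value per unit weight and fill in that order.
Order: C (294/6=49.00) > A (153/7=21.86) > B (230/19=12.11) > D (250/24=10.42) > E (238/28=8.50) > F (89/17=5.24)
Fill: take C (6 @ 294) → take A (7 @ 153) → take B (19 @ 230) → take 20/24 of D → 208.33; 52/52 used.
Total value = 885.33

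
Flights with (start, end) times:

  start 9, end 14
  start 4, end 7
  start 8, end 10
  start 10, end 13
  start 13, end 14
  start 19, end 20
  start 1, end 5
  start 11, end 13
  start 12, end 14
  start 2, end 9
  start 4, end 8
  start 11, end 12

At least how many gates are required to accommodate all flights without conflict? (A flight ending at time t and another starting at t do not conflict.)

The answer is the maximum number of intervals overlapping at any instant.
starts: [1, 2, 4, 4, 8, 9, 10, 11, 11, 12, 13, 19]
ends:   [5, 7, 8, 9, 10, 12, 13, 13, 14, 14, 14, 20]
s1→1 s2→2 s4→3 s4→4  — peak 4.

4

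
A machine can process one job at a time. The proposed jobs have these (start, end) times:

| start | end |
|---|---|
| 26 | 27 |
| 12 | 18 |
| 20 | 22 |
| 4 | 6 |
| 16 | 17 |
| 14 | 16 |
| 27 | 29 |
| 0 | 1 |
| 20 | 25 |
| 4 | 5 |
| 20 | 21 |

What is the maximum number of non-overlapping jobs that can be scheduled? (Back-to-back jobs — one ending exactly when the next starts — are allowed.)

Sorted by end: (0,1)  (4,5)  (4,6)  (14,16)  (16,17)  (12,18)  (20,21)  (20,22)  (20,25)  (26,27)  (27,29)
take (0,1); take (4,5); take (14,16); take (16,17); take (20,21); skip (20,22); skip (20,25); take (26,27); take (27,29).
Selected 7 jobs.

7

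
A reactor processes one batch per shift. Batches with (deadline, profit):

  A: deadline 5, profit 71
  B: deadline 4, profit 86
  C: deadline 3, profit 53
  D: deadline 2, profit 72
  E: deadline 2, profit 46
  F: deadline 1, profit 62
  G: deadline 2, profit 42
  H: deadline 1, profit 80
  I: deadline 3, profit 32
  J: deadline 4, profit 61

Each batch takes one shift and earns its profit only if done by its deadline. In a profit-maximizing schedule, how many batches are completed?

Sort by profit descending; place each in the latest free slot ≤ its deadline.
Profit order: B=86 H=80 D=72 A=71 F=62 J=61 C=53 E=46 G=42 I=32
Assign: B→slot 4, H→slot 1, D→slot 2, A→slot 5, F skipped, J→slot 3, C skipped, E skipped, G skipped, I skipped.
Slots: [1:H] [2:D] [3:J] [4:B] [5:A]
5 of 10 scheduled.

5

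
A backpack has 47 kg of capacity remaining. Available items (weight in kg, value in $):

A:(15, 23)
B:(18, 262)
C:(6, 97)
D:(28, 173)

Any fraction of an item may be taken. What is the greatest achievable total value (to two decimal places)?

Greedy by value/weight ratio, highest first.
Ratios (sorted): C 16.17, B 14.56, D 6.18, A 1.53
take C (6 @ 97); take B (18 @ 262); take 23/28 of D → 142.11. Capacity used 47/47.
Total value = 501.11

501.11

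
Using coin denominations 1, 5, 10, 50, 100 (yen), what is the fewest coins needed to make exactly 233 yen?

8

233 − 2×100→33 − 3×10→3 − 3×1→0
Total coins = 2 + 3 + 3 = 8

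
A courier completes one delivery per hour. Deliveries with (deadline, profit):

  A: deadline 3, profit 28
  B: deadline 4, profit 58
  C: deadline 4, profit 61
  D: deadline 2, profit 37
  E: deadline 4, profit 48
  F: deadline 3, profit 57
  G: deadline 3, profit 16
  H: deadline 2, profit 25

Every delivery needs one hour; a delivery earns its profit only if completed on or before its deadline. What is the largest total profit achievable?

224

Profit order: C=61 B=58 F=57 E=48 D=37 A=28 H=25 G=16
Assign: C→slot 4, B→slot 3, F→slot 2, E→slot 1, D skipped, A skipped, H skipped, G skipped.
Slots: [1:E] [2:F] [3:B] [4:C]
Profit = 48 + 57 + 58 + 61 = 224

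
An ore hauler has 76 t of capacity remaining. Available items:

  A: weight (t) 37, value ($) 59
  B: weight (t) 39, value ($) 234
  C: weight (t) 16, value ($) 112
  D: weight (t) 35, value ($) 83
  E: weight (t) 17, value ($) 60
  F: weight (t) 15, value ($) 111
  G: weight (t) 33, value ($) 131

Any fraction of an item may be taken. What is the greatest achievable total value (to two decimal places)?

Order: F (111/15=7.40) > C (112/16=7.00) > B (234/39=6.00) > G (131/33=3.97) > E (60/17=3.53) > D (83/35=2.37) > A (59/37=1.59)
Fill: take F (15 @ 111) → take C (16 @ 112) → take B (39 @ 234) → take 6/33 of G → 23.82; 76/76 used.
Total value = 480.82

480.82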